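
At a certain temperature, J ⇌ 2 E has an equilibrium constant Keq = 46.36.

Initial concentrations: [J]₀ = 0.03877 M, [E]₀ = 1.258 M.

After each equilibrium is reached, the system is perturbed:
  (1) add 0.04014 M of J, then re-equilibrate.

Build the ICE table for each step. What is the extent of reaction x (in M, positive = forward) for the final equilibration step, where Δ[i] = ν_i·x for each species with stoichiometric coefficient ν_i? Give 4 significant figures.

x = 0.03608 M

Q₀ = 40.82 vs Keq = 46.36 ⇒ Q<K, forward
Step 1:
                  J         E
  I         0.03877     1.258
  C       -0.004179  0.008357
  E         0.03459     1.266
  solve Keq expr → x = 0.004179; check Q = 46.36
Then add 0.04014 M of J.
Step 2:
                  J         E
  I         0.07473     1.266
  C        -0.03608   0.07217
  E         0.03865     1.339
  solve Keq expr → x = 0.03608; check Q = 46.36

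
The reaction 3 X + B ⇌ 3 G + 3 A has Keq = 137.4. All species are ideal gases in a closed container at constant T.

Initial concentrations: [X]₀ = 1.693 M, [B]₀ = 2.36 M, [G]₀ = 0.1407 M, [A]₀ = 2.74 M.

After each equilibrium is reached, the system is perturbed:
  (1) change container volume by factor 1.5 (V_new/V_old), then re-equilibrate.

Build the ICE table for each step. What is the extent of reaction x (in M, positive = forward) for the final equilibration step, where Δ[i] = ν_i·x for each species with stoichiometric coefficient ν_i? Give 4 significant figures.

Q₀ = 0.005003 vs Keq = 137.4 ⇒ Q<K, forward
Step 1:
                   X          B          G          A
  Initial      1.693       2.36     0.1407       2.74
  Change      -1.022    -0.3407      1.022      1.022
  Equil       0.6708      2.019      1.163      3.762
  solve Keq expr → x = 0.3407; check Q = 137.4
Then change container volume by factor 1.5 (V_new/V_old).
Step 2:
                   X          B          G          A
  Initial     0.4472      1.346     0.7753      2.508
  Change    -0.06541    -0.0218    0.06541    0.06541
  Equil       0.3818      1.324     0.8407      2.574
  solve Keq expr → x = 0.0218; check Q = 137.4

x = 0.0218 M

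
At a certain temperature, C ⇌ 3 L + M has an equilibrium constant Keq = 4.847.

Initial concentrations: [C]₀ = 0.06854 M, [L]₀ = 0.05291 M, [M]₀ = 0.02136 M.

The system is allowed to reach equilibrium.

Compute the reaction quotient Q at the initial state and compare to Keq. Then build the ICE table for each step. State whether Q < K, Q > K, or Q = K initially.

Q₀ = 4.6160e-05; Q < K (proceeds forward)

Q₀ = 4.6160e-05 vs Keq = 4.847 ⇒ Q<K, forward
Step 1:
                   C          L          M
  I          0.06854    0.05291    0.02136
  C         -0.06822     0.2047    0.06822
  E       3.1587e-04     0.2576    0.08958
  solve Keq expr → x = 0.06822; check Q = 4.847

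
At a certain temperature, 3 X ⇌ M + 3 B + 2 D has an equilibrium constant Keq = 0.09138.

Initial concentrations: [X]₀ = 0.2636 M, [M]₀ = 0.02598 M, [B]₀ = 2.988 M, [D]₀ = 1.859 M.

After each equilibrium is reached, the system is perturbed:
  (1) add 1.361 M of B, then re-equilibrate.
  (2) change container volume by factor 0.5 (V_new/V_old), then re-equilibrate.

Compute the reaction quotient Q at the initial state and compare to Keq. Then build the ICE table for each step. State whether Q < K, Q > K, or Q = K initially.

Q₀ = 130.8; Q > K (proceeds reverse)

Q₀ = 130.8 vs Keq = 0.09138 ⇒ Q>K, reverse
Step 1:
                  X         M         B         D
  Initial    0.2636   0.02598     2.988     1.859
  Change     0.0778  -0.02593   -0.0778  -0.05187
  Equil      0.3414 4.5177e-05      2.91     1.807
  solve Keq expr → x = -0.02593; check Q = 0.09138
Then add 1.361 M of B.
Step 2:
                  X         M         B         D
  Initial    0.3414 4.5177e-05     4.271     1.807
  Change  9.2619e-05 -3.0873e-05 -9.2619e-05 -6.1746e-05
  Equil      0.3415 1.4304e-05     4.271     1.807
  solve Keq expr → x = -3.0873e-05; check Q = 0.09138
Then change container volume by factor 0.5 (V_new/V_old).
Step 3:
                  X         M         B         D
  Initial     0.683 2.8607e-05     8.542     3.614
  Change  7.5089e-05 -2.5030e-05 -7.5089e-05 -5.0060e-05
  Equil      0.6831 3.5773e-06     8.542     3.614
  solve Keq expr → x = -2.5030e-05; check Q = 0.09138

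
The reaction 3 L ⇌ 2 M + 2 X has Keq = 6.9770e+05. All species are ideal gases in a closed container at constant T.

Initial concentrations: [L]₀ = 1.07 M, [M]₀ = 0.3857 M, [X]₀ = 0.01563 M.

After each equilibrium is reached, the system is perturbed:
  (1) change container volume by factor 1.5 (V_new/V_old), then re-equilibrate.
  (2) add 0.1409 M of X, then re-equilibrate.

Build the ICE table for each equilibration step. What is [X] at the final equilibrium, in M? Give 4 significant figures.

[X]_eq = 0.6224 M

Q₀ = 2.9666e-05 vs Keq = 6.9770e+05 ⇒ Q<K, forward
Step 1:
                  L         M         X
  I            1.07    0.3857   0.01563
  C           -1.06    0.7069    0.7069
  E        0.009631     1.093    0.7225
  solve Keq expr → x = 0.3535; check Q = 6.9770e+05
Then change container volume by factor 1.5 (V_new/V_old).
Step 2:
                  L         M         X
  I        0.006421    0.7284    0.4817
  C       -8.0476e-04 5.3651e-04 5.3651e-04
  E        0.005616    0.7289    0.4822
  solve Keq expr → x = 2.6825e-04; check Q = 6.9770e+05
Then add 0.1409 M of X.
Step 3:
                  L         M         X
  I        0.005616    0.7289    0.6231
  C        0.001037 -6.9161e-04 -6.9161e-04
  E        0.006653    0.7283    0.6224
  solve Keq expr → x = -3.4580e-04; check Q = 6.9770e+05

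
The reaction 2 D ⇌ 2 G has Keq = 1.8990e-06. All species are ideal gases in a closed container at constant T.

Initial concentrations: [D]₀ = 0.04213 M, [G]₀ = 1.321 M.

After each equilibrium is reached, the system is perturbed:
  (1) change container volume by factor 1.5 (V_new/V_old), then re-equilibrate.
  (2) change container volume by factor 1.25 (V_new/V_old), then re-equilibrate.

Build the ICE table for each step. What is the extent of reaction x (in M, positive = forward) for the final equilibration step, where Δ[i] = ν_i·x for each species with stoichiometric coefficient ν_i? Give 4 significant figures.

x = 0 M

Q₀ = 983.2 vs Keq = 1.8990e-06 ⇒ Q>K, reverse
Step 1:
                  D         G
  Initial   0.04213     1.321
  Change      1.319    -1.319
  Equil       1.361  0.001876
  solve Keq expr → x = -0.6596; check Q = 1.8990e-06
Then change container volume by factor 1.5 (V_new/V_old).
Step 2:
                  D         G
  Initial    0.9075  0.001251
  Change          0         0
  Equil      0.9075  0.001251
  solve Keq expr → x = 0; check Q = 1.8990e-06
Then change container volume by factor 1.25 (V_new/V_old).
Step 3:
                  D         G
  Initial     0.726     0.001
  Change          0         0
  Equil       0.726     0.001
  solve Keq expr → x = 0; check Q = 1.8990e-06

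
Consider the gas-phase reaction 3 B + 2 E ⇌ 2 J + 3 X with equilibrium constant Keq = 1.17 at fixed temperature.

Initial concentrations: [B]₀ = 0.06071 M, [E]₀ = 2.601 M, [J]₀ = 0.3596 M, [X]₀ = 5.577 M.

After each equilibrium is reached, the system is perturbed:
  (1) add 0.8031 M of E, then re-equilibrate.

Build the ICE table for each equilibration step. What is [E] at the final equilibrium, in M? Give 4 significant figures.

Q₀ = 1.4818e+04 vs Keq = 1.17 ⇒ Q>K, reverse
Step 1:
                  B         E         J         X
  I         0.06071     2.601    0.3596     5.577
  C          0.4108    0.2739   -0.2739   -0.4108
  E          0.4715     2.875   0.08574     5.166
  solve Keq expr → x = -0.1369; check Q = 1.17
Then add 0.8031 M of E.
Step 2:
                  B         E         J         X
  I          0.4715     3.678   0.08574     5.166
  C        -0.02261  -0.01508   0.01508   0.02261
  E          0.4489     3.663    0.1008     5.189
  solve Keq expr → x = 0.007538; check Q = 1.17

[E]_eq = 3.663 M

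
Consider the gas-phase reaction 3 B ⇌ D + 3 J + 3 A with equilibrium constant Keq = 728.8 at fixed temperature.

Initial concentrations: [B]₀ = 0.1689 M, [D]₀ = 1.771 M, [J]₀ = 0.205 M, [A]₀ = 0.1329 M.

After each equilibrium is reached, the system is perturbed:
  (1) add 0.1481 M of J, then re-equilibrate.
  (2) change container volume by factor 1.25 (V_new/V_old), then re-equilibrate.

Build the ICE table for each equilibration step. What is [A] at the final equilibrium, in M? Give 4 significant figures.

[A]_eq = 0.2297 M

Q₀ = 0.007433 vs Keq = 728.8 ⇒ Q<K, forward
Step 1:
                    B           D           J           A
  Initial      0.1689       1.771       0.205      0.1329
  Change      -0.1548     0.05162      0.1548      0.1548
  Equil       0.01405       1.823      0.3598      0.2877
  solve Keq expr → x = 0.05162; check Q = 728.8
Then add 0.1481 M of J.
Step 2:
                    B           D           J           A
  Initial     0.01405       1.823      0.5079      0.2877
  Change     0.005218   -0.001739   -0.005218   -0.005218
  Equil       0.01927       1.821      0.5027      0.2825
  solve Keq expr → x = -0.001739; check Q = 728.8
Then change container volume by factor 1.25 (V_new/V_old).
Step 3:
                    B           D           J           A
  Initial     0.01542       1.457      0.4022       0.226
  Change    -0.003672    0.001224    0.003672    0.003672
  Equil       0.01175       1.458      0.4059      0.2297
  solve Keq expr → x = 0.001224; check Q = 728.8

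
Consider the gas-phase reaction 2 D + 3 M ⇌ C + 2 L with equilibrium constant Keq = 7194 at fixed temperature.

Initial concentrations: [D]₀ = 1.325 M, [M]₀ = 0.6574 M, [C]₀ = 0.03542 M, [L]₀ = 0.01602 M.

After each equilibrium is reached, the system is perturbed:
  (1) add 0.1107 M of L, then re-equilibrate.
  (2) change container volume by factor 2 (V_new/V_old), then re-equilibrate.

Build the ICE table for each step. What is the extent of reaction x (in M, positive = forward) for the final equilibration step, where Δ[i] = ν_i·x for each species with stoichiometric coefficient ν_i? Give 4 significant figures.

x = -0.002147 M

Q₀ = 1.8224e-05 vs Keq = 7194 ⇒ Q<K, forward
Step 1:
                  D         M         C         L
  init        1.325    0.6574   0.03542   0.01602
  Δ         -0.4248   -0.6372    0.2124    0.4248
  eq         0.9002   0.02021    0.2478    0.4408
  solve Keq expr → x = 0.2124; check Q = 7194
Then add 0.1107 M of L.
Step 2:
                  D         M         C         L
  init       0.9002   0.02021    0.2478    0.5515
  Δ        0.002086  0.003128 -0.001043 -0.002086
  eq         0.9023   0.02334    0.2468    0.5494
  solve Keq expr → x = -0.001043; check Q = 7194
Then change container volume by factor 2 (V_new/V_old).
Step 3:
                  D         M         C         L
  init       0.4511   0.01167    0.1234    0.2747
  Δ        0.004294   0.00644 -0.002147 -0.004294
  eq         0.4554   0.01811    0.1212    0.2704
  solve Keq expr → x = -0.002147; check Q = 7194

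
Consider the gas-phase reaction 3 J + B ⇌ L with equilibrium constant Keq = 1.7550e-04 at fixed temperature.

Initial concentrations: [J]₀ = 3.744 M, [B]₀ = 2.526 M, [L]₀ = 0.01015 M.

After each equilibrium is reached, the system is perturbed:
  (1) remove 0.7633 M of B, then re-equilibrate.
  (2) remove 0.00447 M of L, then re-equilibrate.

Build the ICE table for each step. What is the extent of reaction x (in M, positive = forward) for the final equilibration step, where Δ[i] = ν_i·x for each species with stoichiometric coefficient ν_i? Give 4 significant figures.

x = 0.004268 M

Q₀ = 7.6564e-05 vs Keq = 1.7550e-04 ⇒ Q<K, forward
Step 1:
                  J         B         L
  init        3.744     2.526   0.01015
  Δ        -0.03697  -0.01232   0.01232
  eq          3.707     2.514   0.02247
  solve Keq expr → x = 0.01232; check Q = 1.7550e-04
Then remove 0.7633 M of B.
Step 2:
                  J         B         L
  init        3.707      1.75   0.02247
  Δ         0.01955  0.006516 -0.006516
  eq          3.727     1.757   0.01596
  solve Keq expr → x = -0.006516; check Q = 1.7550e-04
Then remove 0.00447 M of L.
Step 3:
                  J         B         L
  init        3.727     1.757   0.01149
  Δ         -0.0128 -0.004268  0.004268
  eq          3.714     1.753   0.01575
  solve Keq expr → x = 0.004268; check Q = 1.7550e-04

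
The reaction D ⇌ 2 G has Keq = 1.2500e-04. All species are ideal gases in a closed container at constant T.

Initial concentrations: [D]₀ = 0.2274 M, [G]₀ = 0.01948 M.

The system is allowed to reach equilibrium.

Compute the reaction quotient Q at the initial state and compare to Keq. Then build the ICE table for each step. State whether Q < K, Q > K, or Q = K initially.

Q₀ = 0.001669; Q > K (proceeds reverse)

Q₀ = 0.001669 vs Keq = 1.2500e-04 ⇒ Q>K, reverse
Step 1:
                    D           G
  init         0.2274     0.01948
  Δ          0.007033    -0.01407
  eq           0.2344    0.005413
  solve Keq expr → x = -0.007033; check Q = 1.2500e-04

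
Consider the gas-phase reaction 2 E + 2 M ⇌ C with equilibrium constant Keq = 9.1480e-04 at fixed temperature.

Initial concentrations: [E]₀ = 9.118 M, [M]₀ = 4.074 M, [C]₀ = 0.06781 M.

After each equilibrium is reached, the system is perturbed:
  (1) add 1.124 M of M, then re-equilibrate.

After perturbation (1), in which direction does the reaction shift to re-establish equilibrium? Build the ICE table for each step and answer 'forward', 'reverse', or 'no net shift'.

Direction: forward

Q₀ = 4.9142e-05 vs Keq = 9.1480e-04 ⇒ Q<K, forward
Step 1:
                  E         M         C
  init        9.118     4.074   0.06781
  Δ          -1.002    -1.002    0.5009
  eq          8.116     3.072    0.5687
  solve Keq expr → x = 0.5009; check Q = 9.1480e-04
Then add 1.124 M of M.
Step 2:
                  E         M         C
  init        8.116     4.196    0.5687
  Δ         -0.4145   -0.4145    0.2073
  eq          7.702     3.782     0.776
  solve Keq expr → x = 0.2073; check Q = 9.1480e-04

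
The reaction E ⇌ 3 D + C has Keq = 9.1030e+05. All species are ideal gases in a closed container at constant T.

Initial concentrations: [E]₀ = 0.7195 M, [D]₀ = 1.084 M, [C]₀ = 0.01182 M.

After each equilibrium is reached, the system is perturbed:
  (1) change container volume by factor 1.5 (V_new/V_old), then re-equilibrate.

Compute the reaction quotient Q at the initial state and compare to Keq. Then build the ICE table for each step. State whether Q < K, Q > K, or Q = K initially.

Q₀ = 0.02093 vs Keq = 9.1030e+05 ⇒ Q<K, forward
Step 1:
                  E         D         C
  Initial    0.7195     1.084   0.01182
  Change    -0.7195     2.158    0.7195
  Equil   2.7385e-05     3.242    0.7313
  solve Keq expr → x = 0.7195; check Q = 9.1030e+05
Then change container volume by factor 1.5 (V_new/V_old).
Step 2:
                  E         D         C
  Initial 1.8257e-05     2.162    0.4875
  Change  -1.2847e-05 3.8541e-05 1.2847e-05
  Equil   5.4098e-06     2.162    0.4875
  solve Keq expr → x = 1.2847e-05; check Q = 9.1030e+05

Q₀ = 0.02093; Q < K (proceeds forward)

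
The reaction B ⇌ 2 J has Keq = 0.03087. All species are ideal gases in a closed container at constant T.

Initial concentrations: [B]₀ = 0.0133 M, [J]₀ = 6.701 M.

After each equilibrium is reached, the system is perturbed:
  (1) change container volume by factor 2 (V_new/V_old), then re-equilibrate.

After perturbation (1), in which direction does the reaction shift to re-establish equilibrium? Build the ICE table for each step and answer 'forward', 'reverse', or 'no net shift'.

Q₀ = 3376 vs Keq = 0.03087 ⇒ Q>K, reverse
Step 1:
                  B         J
  init       0.0133     6.701
  Δ           3.193    -6.386
  eq          3.206    0.3146
  solve Keq expr → x = -3.193; check Q = 0.03087
Then change container volume by factor 2 (V_new/V_old).
Step 2:
                  B         J
  init        1.603    0.1573
  Δ        -0.03148   0.06296
  eq          1.572    0.2203
  solve Keq expr → x = 0.03148; check Q = 0.03087

Direction: forward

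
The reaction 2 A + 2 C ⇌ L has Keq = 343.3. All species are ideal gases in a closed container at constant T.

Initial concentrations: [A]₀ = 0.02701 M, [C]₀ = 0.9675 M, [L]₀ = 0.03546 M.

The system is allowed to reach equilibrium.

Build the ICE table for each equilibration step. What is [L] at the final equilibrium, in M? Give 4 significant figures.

Q₀ = 51.93 vs Keq = 343.3 ⇒ Q<K, forward
Step 1:
                  A         C         L
  init      0.02701    0.9675   0.03546
  Δ        -0.01525  -0.01525  0.007623
  eq        0.01176    0.9523   0.04308
  solve Keq expr → x = 0.007623; check Q = 343.3

[L]_eq = 0.04308 M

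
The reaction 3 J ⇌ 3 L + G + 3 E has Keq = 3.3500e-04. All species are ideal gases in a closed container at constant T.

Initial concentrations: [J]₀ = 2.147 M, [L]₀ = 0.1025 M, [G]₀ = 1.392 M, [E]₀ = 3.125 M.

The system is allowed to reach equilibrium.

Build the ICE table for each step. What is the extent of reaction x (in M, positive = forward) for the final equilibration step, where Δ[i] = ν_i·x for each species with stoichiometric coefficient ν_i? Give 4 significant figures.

x = -0.0192 M

Q₀ = 0.004622 vs Keq = 3.3500e-04 ⇒ Q>K, reverse
Step 1:
                   J          L          G          E
  Initial      2.147     0.1025      1.392      3.125
  Change     0.05759   -0.05759    -0.0192   -0.05759
  Equil        2.205    0.04491      1.373      3.067
  solve Keq expr → x = -0.0192; check Q = 3.3500e-04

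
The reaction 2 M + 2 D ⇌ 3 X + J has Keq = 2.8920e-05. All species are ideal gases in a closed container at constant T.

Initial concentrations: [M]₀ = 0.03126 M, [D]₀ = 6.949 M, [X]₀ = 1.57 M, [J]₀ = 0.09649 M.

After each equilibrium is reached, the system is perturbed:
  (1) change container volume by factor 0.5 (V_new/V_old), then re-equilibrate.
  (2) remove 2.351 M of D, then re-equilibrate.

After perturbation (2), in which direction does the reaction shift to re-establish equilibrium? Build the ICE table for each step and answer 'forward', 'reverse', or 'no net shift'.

Q₀ = 7.913 vs Keq = 2.8920e-05 ⇒ Q>K, reverse
Step 1:
                  M         D         X         J
  I         0.03126     6.949      1.57   0.09649
  C          0.1929    0.1929   -0.2894  -0.09645
  E          0.2242     7.142     1.281 3.5294e-05
  solve Keq expr → x = -0.09645; check Q = 2.8920e-05
Then change container volume by factor 0.5 (V_new/V_old).
Step 2:
                  M         D         X         J
  I          0.4483     14.28     2.561 7.0588e-05
  C               0         0         0         0
  E          0.4483     14.28     2.561 7.0588e-05
  solve Keq expr → x = 0; check Q = 2.8920e-05
Then remove 2.351 M of D.
Step 3:
                  M         D         X         J
  I          0.4483     11.93     2.561 7.0588e-05
  C       4.2622e-05 4.2622e-05 -6.3933e-05 -2.1311e-05
  E          0.4484     11.93     2.561 4.9277e-05
  solve Keq expr → x = -2.1311e-05; check Q = 2.8920e-05

Direction: reverse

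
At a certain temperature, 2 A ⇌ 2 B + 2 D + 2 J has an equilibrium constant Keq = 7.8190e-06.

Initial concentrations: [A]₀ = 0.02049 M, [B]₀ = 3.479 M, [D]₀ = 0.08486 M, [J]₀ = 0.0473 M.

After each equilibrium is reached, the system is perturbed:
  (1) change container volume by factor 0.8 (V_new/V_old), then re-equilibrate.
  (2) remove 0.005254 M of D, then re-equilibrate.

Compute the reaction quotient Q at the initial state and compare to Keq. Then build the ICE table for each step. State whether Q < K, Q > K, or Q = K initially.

Q₀ = 0.4645 vs Keq = 7.8190e-06 ⇒ Q>K, reverse
Step 1:
                    A           B           D           J
  Initial     0.02049       3.479     0.08486      0.0473
  Change      0.04591    -0.04591    -0.04591    -0.04591
  Equil        0.0664       3.433     0.03895    0.001389
  solve Keq expr → x = -0.02296; check Q = 7.8190e-06
Then change container volume by factor 0.8 (V_new/V_old).
Step 2:
                    A           B           D           J
  Initial       0.083       4.291     0.04869    0.001736
  Change   6.0262e-04 -6.0262e-04 -6.0262e-04 -6.0262e-04
  Equil        0.0836       4.291     0.04808    0.001133
  solve Keq expr → x = -3.0131e-04; check Q = 7.8190e-06
Then remove 0.005254 M of D.
Step 3:
                    A           B           D           J
  Initial      0.0836       4.291     0.04283    0.001133
  Change  -1.3301e-04  1.3301e-04  1.3301e-04  1.3301e-04
  Equil       0.08347       4.291     0.04296    0.001266
  solve Keq expr → x = 6.6505e-05; check Q = 7.8190e-06

Q₀ = 0.4645; Q > K (proceeds reverse)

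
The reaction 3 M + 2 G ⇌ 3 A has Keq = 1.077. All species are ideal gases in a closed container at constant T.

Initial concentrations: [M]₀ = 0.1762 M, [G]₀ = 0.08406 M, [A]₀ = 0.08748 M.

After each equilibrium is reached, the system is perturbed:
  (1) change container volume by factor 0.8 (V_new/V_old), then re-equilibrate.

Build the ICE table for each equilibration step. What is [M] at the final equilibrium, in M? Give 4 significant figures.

Q₀ = 17.32 vs Keq = 1.077 ⇒ Q>K, reverse
Step 1:
                   M          G          A
  init        0.1762    0.08406    0.08748
  Δ          0.03748    0.02499   -0.03748
  eq          0.2137      0.109       0.05
  solve Keq expr → x = -0.01249; check Q = 1.077
Then change container volume by factor 0.8 (V_new/V_old).
Step 2:
                   M          G          A
  init        0.2671     0.1363    0.06249
  Δ        -0.006668  -0.004445   0.006668
  eq          0.2604     0.1319    0.06916
  solve Keq expr → x = 0.002223; check Q = 1.077

[M]_eq = 0.2604 M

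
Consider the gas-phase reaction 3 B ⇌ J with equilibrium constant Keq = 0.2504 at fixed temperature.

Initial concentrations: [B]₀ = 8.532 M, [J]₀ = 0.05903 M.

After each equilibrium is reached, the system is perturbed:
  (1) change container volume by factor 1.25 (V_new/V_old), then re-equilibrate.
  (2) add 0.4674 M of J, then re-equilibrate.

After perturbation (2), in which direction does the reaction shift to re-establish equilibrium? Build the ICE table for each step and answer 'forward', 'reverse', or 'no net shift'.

Direction: reverse

Q₀ = 9.5043e-05 vs Keq = 0.2504 ⇒ Q<K, forward
Step 1:
                   B          J
  Initial      8.532    0.05903
  Change      -6.464      2.155
  Equil        2.068      2.214
  solve Keq expr → x = 2.155; check Q = 0.2504
Then change container volume by factor 1.25 (V_new/V_old).
Step 2:
                   B          J
  Initial      1.654      1.771
  Change      0.2364   -0.07881
  Equil        1.891      1.692
  solve Keq expr → x = -0.07881; check Q = 0.2504
Then add 0.4674 M of J.
Step 3:
                   B          J
  Initial      1.891       2.16
  Change      0.1447   -0.04825
  Equil        2.035      2.111
  solve Keq expr → x = -0.04825; check Q = 0.2504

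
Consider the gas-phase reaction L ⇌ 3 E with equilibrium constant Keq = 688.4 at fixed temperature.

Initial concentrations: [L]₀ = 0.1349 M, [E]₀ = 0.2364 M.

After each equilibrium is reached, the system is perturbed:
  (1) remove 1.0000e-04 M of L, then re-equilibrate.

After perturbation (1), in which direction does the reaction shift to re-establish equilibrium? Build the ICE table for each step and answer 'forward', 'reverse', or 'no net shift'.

Q₀ = 0.09793 vs Keq = 688.4 ⇒ Q<K, forward
Step 1:
                   L          E
  init        0.1349     0.2364
  Δ          -0.1345     0.4036
  eq      3.8073e-04       0.64
  solve Keq expr → x = 0.1345; check Q = 688.4
Then remove 1.0000e-04 M of L.
Step 2:
                   L          E
  init    2.8073e-04       0.64
  Δ       9.9468e-05 -2.9840e-04
  eq      3.8019e-04     0.6397
  solve Keq expr → x = -9.9468e-05; check Q = 688.4

Direction: reverse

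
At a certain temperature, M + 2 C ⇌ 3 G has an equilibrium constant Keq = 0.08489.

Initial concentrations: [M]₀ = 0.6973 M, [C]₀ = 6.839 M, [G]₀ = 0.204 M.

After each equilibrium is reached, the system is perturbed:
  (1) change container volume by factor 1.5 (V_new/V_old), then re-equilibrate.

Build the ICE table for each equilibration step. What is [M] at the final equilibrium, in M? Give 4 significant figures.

[M]_eq = 0.2663 M

Q₀ = 2.6031e-04 vs Keq = 0.08489 ⇒ Q<K, forward
Step 1:
                    M           C           G
  init         0.6973       6.839       0.204
  Δ           -0.2978     -0.5956      0.8935
  eq           0.3995       6.243       1.097
  solve Keq expr → x = 0.2978; check Q = 0.08489
Then change container volume by factor 1.5 (V_new/V_old).
Step 2:
                    M           C           G
  init         0.2663       4.162      0.7316
  Δ                 0           0           0
  eq           0.2663       4.162      0.7316
  solve Keq expr → x = 0; check Q = 0.08489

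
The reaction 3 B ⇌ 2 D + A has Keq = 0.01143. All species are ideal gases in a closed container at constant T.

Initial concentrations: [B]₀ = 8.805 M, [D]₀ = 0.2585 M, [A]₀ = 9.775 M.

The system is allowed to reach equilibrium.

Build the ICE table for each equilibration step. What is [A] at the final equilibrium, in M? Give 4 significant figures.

Q₀ = 9.5686e-04 vs Keq = 0.01143 ⇒ Q<K, forward
Step 1:
                   B          D          A
  init         8.805     0.2585      9.775
  Δ          -0.7663     0.5109     0.2554
  eq           8.039     0.7694      10.03
  solve Keq expr → x = 0.2554; check Q = 0.01143

[A]_eq = 10.03 M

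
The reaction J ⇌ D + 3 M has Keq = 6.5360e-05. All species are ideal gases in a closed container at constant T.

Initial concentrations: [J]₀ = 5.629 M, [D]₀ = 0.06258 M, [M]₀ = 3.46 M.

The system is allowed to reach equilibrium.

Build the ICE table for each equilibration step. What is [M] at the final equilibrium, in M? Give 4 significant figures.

Q₀ = 0.4605 vs Keq = 6.5360e-05 ⇒ Q>K, reverse
Step 1:
                    J           D           M
  Initial       5.629     0.06258        3.46
  Change      0.06257    -0.06257     -0.1877
  Equil         5.692  1.0617e-05       3.272
  solve Keq expr → x = -0.06257; check Q = 6.5360e-05

[M]_eq = 3.272 M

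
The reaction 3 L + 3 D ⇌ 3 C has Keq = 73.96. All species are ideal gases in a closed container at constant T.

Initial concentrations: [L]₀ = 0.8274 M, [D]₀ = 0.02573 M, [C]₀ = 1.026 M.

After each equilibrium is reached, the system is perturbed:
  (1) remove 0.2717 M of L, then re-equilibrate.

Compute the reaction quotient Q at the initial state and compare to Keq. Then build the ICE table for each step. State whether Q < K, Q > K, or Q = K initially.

Q₀ = 1.1194e+05 vs Keq = 73.96 ⇒ Q>K, reverse
Step 1:
                    L           D           C
  Initial      0.8274     0.02573       1.026
  Change       0.1761      0.1761     -0.1761
  Equil         1.003      0.2018      0.8499
  solve Keq expr → x = -0.05869; check Q = 73.96
Then remove 0.2717 M of L.
Step 2:
                    L           D           C
  Initial      0.7318      0.2018      0.8499
  Change      0.04506     0.04506    -0.04506
  Equil        0.7768      0.2468      0.8049
  solve Keq expr → x = -0.01502; check Q = 73.96

Q₀ = 1.1194e+05; Q > K (proceeds reverse)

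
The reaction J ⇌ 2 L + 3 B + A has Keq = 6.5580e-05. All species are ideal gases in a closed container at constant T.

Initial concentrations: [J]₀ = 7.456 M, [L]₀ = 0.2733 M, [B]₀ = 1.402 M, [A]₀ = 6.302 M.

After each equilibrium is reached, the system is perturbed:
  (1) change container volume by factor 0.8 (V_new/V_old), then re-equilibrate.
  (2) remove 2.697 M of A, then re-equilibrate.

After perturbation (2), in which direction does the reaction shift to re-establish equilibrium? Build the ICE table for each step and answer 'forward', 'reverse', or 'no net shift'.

Direction: forward

Q₀ = 0.174 vs Keq = 6.5580e-05 ⇒ Q>K, reverse
Step 1:
                  J         L         B         A
  Initial     7.456    0.2733     1.402     6.302
  Change     0.1322   -0.2644   -0.3966   -0.1322
  Equil       7.588  0.008908     1.005      6.17
  solve Keq expr → x = -0.1322; check Q = 6.5580e-05
Then change container volume by factor 0.8 (V_new/V_old).
Step 2:
                  J         L         B         A
  Initial     9.485   0.01114     1.257     7.712
  Change   0.002353 -0.004705 -0.007058 -0.002353
  Equil       9.488   0.00643      1.25      7.71
  solve Keq expr → x = -0.002353; check Q = 6.5580e-05
Then remove 2.697 M of A.
Step 3:
                  J         L         B         A
  Initial     9.488   0.00643      1.25     5.013
  Change  -7.6080e-04  0.001522  0.002282 7.6080e-04
  Equil       9.487  0.007952     1.252     5.014
  solve Keq expr → x = 7.6080e-04; check Q = 6.5580e-05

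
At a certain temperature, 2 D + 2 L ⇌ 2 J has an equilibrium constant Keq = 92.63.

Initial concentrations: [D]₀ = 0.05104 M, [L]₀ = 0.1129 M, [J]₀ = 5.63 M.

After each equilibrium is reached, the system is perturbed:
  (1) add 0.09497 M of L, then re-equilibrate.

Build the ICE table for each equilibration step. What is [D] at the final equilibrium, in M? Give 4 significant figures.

Q₀ = 9.5457e+05 vs Keq = 92.63 ⇒ Q>K, reverse
Step 1:
                   D          L          J
  I          0.05104     0.1129       5.63
  C           0.6388     0.6388    -0.6388
  E           0.6899     0.7517      4.991
  solve Keq expr → x = -0.3194; check Q = 92.63
Then add 0.09497 M of L.
Step 2:
                   D          L          J
  I           0.6899     0.8467      4.991
  C         -0.04096   -0.04096    0.04096
  E           0.6489     0.8057      5.032
  solve Keq expr → x = 0.02048; check Q = 92.63

[D]_eq = 0.6489 M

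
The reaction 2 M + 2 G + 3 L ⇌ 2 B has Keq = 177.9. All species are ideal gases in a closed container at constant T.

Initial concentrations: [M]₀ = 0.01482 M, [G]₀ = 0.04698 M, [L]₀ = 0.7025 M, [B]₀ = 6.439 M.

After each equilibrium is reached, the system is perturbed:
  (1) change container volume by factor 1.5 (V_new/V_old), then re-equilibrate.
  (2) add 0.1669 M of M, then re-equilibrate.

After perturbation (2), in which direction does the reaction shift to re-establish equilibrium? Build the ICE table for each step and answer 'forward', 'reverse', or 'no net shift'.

Direction: forward

Q₀ = 2.4670e+08 vs Keq = 177.9 ⇒ Q>K, reverse
Step 1:
                    M           G           L           B
  Initial     0.01482     0.04698      0.7025       6.439
  Change       0.4817      0.4817      0.7226     -0.4817
  Equil        0.4966      0.5287       1.425       5.957
  solve Keq expr → x = -0.2409; check Q = 177.9
Then change container volume by factor 1.5 (V_new/V_old).
Step 2:
                    M           G           L           B
  Initial       0.331      0.3525      0.9501       3.972
  Change       0.1386      0.1386      0.2079     -0.1386
  Equil        0.4696      0.4911       1.158       3.833
  solve Keq expr → x = -0.0693; check Q = 177.9
Then add 0.1669 M of M.
Step 3:
                    M           G           L           B
  Initial      0.6365      0.4911       1.158       3.833
  Change     -0.05024    -0.05024    -0.07535     0.05024
  Equil        0.5863      0.4408       1.083       3.883
  solve Keq expr → x = 0.02512; check Q = 177.9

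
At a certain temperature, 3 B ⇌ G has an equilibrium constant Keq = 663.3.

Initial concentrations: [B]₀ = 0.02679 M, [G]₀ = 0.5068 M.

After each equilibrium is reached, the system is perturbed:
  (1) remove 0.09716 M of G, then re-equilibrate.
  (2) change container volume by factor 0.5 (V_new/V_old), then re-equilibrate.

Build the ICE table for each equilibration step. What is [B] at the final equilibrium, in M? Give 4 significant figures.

Q₀ = 2.6358e+04 vs Keq = 663.3 ⇒ Q>K, reverse
Step 1:
                  B         G
  I         0.02679    0.5068
  C         0.06334  -0.02111
  E         0.09013    0.4857
  solve Keq expr → x = -0.02111; check Q = 663.3
Then remove 0.09716 M of G.
Step 2:
                  B         G
  I         0.09013    0.3885
  C       -0.006312  0.002104
  E         0.08382    0.3906
  solve Keq expr → x = 0.002104; check Q = 663.3
Then change container volume by factor 0.5 (V_new/V_old).
Step 3:
                  B         G
  I          0.1676    0.7813
  C        -0.06112   0.02037
  E          0.1065    0.8016
  solve Keq expr → x = 0.02037; check Q = 663.3

[B]_eq = 0.1065 M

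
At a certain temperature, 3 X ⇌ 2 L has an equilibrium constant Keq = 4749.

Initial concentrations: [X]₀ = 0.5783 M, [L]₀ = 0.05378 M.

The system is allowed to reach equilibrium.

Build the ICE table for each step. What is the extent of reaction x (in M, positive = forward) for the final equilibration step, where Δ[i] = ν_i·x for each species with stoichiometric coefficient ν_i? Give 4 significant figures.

Q₀ = 0.01495 vs Keq = 4749 ⇒ Q<K, forward
Step 1:
                  X         L
  Initial    0.5783   0.05378
  Change    -0.5451    0.3634
  Equil     0.03322    0.4172
  solve Keq expr → x = 0.1817; check Q = 4749

x = 0.1817 M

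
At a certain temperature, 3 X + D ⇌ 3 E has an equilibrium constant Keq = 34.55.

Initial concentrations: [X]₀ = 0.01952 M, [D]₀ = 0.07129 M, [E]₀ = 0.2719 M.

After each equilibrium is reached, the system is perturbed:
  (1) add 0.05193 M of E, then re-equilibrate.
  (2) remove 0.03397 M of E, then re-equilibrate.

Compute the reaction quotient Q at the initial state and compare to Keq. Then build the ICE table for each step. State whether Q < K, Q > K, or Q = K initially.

Q₀ = 3.7911e+04; Q > K (proceeds reverse)

Q₀ = 3.7911e+04 vs Keq = 34.55 ⇒ Q>K, reverse
Step 1:
                  X         D         E
  init      0.01952   0.07129    0.2719
  Δ         0.09577   0.03192  -0.09577
  eq         0.1153    0.1032    0.1761
  solve Keq expr → x = -0.03192; check Q = 34.55
Then add 0.05193 M of E.
Step 2:
                  X         D         E
  init       0.1153    0.1032    0.2281
  Δ         0.01892  0.006308  -0.01892
  eq         0.1342    0.1095    0.2091
  solve Keq expr → x = -0.006308; check Q = 34.55
Then remove 0.03397 M of E.
Step 3:
                  X         D         E
  init       0.1342    0.1095    0.1752
  Δ        -0.01234 -0.004112   0.01234
  eq         0.1219    0.1054    0.1875
  solve Keq expr → x = 0.004112; check Q = 34.55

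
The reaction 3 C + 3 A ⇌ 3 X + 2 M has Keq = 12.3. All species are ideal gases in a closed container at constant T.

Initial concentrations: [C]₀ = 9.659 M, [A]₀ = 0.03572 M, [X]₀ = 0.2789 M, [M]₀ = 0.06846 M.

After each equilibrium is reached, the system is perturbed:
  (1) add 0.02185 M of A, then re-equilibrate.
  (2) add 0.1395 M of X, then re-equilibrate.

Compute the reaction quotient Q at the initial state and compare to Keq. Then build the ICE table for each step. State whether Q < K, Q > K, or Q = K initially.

Q₀ = 0.002476; Q < K (proceeds forward)

Q₀ = 0.002476 vs Keq = 12.3 ⇒ Q<K, forward
Step 1:
                   C          A          X          M
  init         9.659    0.03572     0.2789    0.06846
  Δ         -0.03289   -0.03289    0.03289    0.02193
  eq           9.626   0.002826     0.3118    0.09039
  solve Keq expr → x = 0.01096; check Q = 12.3
Then add 0.02185 M of A.
Step 2:
                   C          A          X          M
  init         9.626    0.02468     0.3118    0.09039
  Δ         -0.02134   -0.02134    0.02134    0.01423
  eq           9.605   0.003336     0.3331     0.1046
  solve Keq expr → x = 0.007113; check Q = 12.3
Then add 0.1395 M of X.
Step 3:
                   C          A          X          M
  init         9.605   0.003336     0.4726     0.1046
  Δ         0.001356   0.001356  -0.001356 -9.0367e-04
  eq           9.606   0.004692     0.4713     0.1037
  solve Keq expr → x = -4.5184e-04; check Q = 12.3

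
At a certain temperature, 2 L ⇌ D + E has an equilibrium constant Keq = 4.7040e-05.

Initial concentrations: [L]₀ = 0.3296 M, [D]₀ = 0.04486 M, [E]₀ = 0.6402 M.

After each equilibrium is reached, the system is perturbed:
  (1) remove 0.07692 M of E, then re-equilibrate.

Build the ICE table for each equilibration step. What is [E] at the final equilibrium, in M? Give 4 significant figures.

[E]_eq = 0.5184 M

Q₀ = 0.2644 vs Keq = 4.7040e-05 ⇒ Q>K, reverse
Step 1:
                    L           D           E
  init         0.3296     0.04486      0.6402
  Δ           0.08969    -0.04485    -0.04485
  eq           0.4193  1.3891e-05      0.5954
  solve Keq expr → x = -0.04485; check Q = 4.7040e-05
Then remove 0.07692 M of E.
Step 2:
                    L           D           E
  init         0.4193  1.3891e-05      0.5184
  Δ       -4.1212e-06  2.0606e-06  2.0606e-06
  eq           0.4193  1.5951e-05      0.5184
  solve Keq expr → x = 2.0606e-06; check Q = 4.7040e-05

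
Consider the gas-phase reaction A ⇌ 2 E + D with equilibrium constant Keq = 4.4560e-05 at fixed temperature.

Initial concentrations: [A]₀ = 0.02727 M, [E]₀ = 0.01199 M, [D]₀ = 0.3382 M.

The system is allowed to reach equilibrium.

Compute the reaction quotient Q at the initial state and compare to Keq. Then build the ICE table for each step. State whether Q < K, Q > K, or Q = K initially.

Q₀ = 0.001783; Q > K (proceeds reverse)

Q₀ = 0.001783 vs Keq = 4.4560e-05 ⇒ Q>K, reverse
Step 1:
                   A          E          D
  I          0.02727    0.01199     0.3382
  C         0.004957  -0.009914  -0.004957
  E          0.03223   0.002076     0.3332
  solve Keq expr → x = -0.004957; check Q = 4.4560e-05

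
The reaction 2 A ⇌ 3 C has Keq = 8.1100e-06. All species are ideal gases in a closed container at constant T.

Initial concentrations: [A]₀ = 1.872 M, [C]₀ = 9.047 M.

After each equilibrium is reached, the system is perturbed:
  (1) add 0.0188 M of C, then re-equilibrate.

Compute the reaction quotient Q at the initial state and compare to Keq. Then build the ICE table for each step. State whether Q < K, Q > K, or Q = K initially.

Q₀ = 211.3; Q > K (proceeds reverse)

Q₀ = 211.3 vs Keq = 8.1100e-06 ⇒ Q>K, reverse
Step 1:
                  A         C
  Initial     1.872     9.047
  Change      5.978    -8.968
  Equil        7.85   0.07936
  solve Keq expr → x = -2.989; check Q = 8.1100e-06
Then add 0.0188 M of C.
Step 2:
                  A         C
  Initial      7.85   0.09816
  Change    0.01248  -0.01872
  Equil       7.863   0.07944
  solve Keq expr → x = -0.006239; check Q = 8.1100e-06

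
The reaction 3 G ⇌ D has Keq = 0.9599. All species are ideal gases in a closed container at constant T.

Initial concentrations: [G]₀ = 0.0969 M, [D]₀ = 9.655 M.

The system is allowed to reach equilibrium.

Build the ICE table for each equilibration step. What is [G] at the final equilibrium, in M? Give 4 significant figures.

Q₀ = 1.0612e+04 vs Keq = 0.9599 ⇒ Q>K, reverse
Step 1:
                    G           D
  init         0.0969       9.655
  Δ             2.011     -0.6702
  eq            2.107       8.985
  solve Keq expr → x = -0.6702; check Q = 0.9599

[G]_eq = 2.107 M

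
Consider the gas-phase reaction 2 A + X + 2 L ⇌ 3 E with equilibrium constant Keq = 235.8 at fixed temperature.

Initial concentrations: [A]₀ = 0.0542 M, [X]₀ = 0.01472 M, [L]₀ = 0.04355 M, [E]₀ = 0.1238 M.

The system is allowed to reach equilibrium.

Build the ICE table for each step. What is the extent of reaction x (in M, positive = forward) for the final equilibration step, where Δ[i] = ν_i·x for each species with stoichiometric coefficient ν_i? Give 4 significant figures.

Q₀ = 2.3136e+04 vs Keq = 235.8 ⇒ Q>K, reverse
Step 1:
                  A         X         L         E
  Initial    0.0542   0.01472   0.04355    0.1238
  Change    0.03477   0.01739   0.03477  -0.05216
  Equil     0.08897   0.03211   0.07832   0.07164
  solve Keq expr → x = -0.01739; check Q = 235.8

x = -0.01739 M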